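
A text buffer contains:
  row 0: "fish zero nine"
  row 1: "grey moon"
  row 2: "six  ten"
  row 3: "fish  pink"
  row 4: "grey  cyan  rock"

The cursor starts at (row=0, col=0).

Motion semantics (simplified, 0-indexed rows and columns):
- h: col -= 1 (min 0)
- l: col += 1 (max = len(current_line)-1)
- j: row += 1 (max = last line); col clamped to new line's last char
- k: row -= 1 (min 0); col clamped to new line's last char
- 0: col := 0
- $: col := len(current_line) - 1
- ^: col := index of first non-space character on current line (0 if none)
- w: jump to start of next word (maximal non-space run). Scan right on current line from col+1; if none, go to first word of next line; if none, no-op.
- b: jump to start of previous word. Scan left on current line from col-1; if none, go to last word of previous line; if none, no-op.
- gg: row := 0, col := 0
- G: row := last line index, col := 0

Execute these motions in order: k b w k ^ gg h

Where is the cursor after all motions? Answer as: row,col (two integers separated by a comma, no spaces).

After 1 (k): row=0 col=0 char='f'
After 2 (b): row=0 col=0 char='f'
After 3 (w): row=0 col=5 char='z'
After 4 (k): row=0 col=5 char='z'
After 5 (^): row=0 col=0 char='f'
After 6 (gg): row=0 col=0 char='f'
After 7 (h): row=0 col=0 char='f'

Answer: 0,0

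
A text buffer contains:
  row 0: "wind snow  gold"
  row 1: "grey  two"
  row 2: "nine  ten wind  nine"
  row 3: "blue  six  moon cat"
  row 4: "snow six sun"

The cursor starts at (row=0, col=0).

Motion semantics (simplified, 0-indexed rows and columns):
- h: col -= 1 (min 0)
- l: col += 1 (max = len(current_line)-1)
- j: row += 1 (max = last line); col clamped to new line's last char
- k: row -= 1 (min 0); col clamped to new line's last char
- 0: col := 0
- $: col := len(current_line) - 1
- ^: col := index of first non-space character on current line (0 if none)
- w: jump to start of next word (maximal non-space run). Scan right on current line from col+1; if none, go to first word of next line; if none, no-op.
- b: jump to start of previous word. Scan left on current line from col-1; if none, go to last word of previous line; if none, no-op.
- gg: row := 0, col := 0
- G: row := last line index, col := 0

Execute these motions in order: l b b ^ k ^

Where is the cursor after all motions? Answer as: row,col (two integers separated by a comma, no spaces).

Answer: 0,0

Derivation:
After 1 (l): row=0 col=1 char='i'
After 2 (b): row=0 col=0 char='w'
After 3 (b): row=0 col=0 char='w'
After 4 (^): row=0 col=0 char='w'
After 5 (k): row=0 col=0 char='w'
After 6 (^): row=0 col=0 char='w'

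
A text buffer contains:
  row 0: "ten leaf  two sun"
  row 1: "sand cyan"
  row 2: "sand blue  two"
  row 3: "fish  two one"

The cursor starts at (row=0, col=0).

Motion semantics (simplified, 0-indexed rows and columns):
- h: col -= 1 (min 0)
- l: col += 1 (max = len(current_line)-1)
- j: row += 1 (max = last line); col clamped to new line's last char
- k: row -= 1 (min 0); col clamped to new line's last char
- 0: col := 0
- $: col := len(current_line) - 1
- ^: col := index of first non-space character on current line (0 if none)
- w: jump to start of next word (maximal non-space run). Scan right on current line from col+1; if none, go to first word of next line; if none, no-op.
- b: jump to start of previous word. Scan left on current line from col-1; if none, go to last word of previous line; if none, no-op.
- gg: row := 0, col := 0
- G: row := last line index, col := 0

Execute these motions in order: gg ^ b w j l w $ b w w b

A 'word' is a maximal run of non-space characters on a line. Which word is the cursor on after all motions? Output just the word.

Answer: fish

Derivation:
After 1 (gg): row=0 col=0 char='t'
After 2 (^): row=0 col=0 char='t'
After 3 (b): row=0 col=0 char='t'
After 4 (w): row=0 col=4 char='l'
After 5 (j): row=1 col=4 char='_'
After 6 (l): row=1 col=5 char='c'
After 7 (w): row=2 col=0 char='s'
After 8 ($): row=2 col=13 char='o'
After 9 (b): row=2 col=11 char='t'
After 10 (w): row=3 col=0 char='f'
After 11 (w): row=3 col=6 char='t'
After 12 (b): row=3 col=0 char='f'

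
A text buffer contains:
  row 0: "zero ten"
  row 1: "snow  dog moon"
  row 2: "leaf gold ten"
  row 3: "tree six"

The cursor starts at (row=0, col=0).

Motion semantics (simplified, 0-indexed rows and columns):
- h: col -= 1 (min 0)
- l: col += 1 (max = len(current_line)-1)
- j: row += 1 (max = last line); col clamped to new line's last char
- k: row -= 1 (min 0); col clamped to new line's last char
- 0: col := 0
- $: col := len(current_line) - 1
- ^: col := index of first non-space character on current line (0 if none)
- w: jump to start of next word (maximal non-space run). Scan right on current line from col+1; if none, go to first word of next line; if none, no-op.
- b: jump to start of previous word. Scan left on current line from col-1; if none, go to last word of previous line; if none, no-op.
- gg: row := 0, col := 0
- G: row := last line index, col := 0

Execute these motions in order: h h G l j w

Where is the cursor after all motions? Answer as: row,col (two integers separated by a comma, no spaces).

Answer: 3,5

Derivation:
After 1 (h): row=0 col=0 char='z'
After 2 (h): row=0 col=0 char='z'
After 3 (G): row=3 col=0 char='t'
After 4 (l): row=3 col=1 char='r'
After 5 (j): row=3 col=1 char='r'
After 6 (w): row=3 col=5 char='s'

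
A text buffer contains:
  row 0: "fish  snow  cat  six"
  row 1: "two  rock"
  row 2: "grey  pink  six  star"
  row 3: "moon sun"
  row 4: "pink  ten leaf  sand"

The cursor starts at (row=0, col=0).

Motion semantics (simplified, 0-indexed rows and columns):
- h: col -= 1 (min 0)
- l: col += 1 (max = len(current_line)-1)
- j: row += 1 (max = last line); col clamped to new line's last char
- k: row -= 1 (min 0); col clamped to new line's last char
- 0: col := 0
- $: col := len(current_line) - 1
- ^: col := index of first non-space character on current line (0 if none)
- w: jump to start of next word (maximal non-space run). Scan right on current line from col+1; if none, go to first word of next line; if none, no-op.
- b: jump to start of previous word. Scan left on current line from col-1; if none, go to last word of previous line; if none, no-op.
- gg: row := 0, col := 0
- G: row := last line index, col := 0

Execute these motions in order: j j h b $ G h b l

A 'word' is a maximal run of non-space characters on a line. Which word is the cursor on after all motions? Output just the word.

Answer: sun

Derivation:
After 1 (j): row=1 col=0 char='t'
After 2 (j): row=2 col=0 char='g'
After 3 (h): row=2 col=0 char='g'
After 4 (b): row=1 col=5 char='r'
After 5 ($): row=1 col=8 char='k'
After 6 (G): row=4 col=0 char='p'
After 7 (h): row=4 col=0 char='p'
After 8 (b): row=3 col=5 char='s'
After 9 (l): row=3 col=6 char='u'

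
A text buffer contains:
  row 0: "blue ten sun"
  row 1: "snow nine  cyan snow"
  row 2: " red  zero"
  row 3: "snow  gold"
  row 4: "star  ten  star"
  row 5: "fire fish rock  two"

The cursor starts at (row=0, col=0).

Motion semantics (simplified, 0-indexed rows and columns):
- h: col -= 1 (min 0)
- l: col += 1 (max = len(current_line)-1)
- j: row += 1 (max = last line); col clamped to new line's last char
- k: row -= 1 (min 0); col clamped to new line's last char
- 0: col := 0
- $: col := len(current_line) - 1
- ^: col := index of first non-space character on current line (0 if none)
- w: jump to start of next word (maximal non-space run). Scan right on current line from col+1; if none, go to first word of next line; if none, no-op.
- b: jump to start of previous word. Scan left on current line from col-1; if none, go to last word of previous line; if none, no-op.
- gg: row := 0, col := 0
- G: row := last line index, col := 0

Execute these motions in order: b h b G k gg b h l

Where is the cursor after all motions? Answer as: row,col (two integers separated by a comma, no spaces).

After 1 (b): row=0 col=0 char='b'
After 2 (h): row=0 col=0 char='b'
After 3 (b): row=0 col=0 char='b'
After 4 (G): row=5 col=0 char='f'
After 5 (k): row=4 col=0 char='s'
After 6 (gg): row=0 col=0 char='b'
After 7 (b): row=0 col=0 char='b'
After 8 (h): row=0 col=0 char='b'
After 9 (l): row=0 col=1 char='l'

Answer: 0,1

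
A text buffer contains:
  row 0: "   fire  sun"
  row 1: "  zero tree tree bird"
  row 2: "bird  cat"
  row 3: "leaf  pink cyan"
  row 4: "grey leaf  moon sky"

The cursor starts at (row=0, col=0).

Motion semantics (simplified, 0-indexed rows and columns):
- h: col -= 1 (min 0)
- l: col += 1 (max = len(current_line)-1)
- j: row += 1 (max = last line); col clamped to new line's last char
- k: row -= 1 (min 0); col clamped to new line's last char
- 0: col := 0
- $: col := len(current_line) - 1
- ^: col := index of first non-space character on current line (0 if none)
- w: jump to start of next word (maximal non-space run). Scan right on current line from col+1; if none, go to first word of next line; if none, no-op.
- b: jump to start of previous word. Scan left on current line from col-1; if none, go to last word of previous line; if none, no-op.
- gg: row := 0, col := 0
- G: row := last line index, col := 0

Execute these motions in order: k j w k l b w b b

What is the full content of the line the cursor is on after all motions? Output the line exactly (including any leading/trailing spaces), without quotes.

After 1 (k): row=0 col=0 char='_'
After 2 (j): row=1 col=0 char='_'
After 3 (w): row=1 col=2 char='z'
After 4 (k): row=0 col=2 char='_'
After 5 (l): row=0 col=3 char='f'
After 6 (b): row=0 col=3 char='f'
After 7 (w): row=0 col=9 char='s'
After 8 (b): row=0 col=3 char='f'
After 9 (b): row=0 col=3 char='f'

Answer:    fire  sun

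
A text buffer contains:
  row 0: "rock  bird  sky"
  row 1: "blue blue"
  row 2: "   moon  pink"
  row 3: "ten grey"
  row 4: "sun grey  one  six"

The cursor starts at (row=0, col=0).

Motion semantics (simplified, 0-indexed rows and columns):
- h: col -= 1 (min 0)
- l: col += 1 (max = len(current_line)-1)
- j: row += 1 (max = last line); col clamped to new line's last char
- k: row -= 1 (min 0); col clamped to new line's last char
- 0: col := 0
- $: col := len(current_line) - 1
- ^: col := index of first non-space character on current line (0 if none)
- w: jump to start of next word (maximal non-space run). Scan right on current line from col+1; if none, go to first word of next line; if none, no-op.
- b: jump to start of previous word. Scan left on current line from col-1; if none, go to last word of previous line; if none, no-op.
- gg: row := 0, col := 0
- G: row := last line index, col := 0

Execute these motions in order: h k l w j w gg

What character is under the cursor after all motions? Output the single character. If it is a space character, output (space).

Answer: r

Derivation:
After 1 (h): row=0 col=0 char='r'
After 2 (k): row=0 col=0 char='r'
After 3 (l): row=0 col=1 char='o'
After 4 (w): row=0 col=6 char='b'
After 5 (j): row=1 col=6 char='l'
After 6 (w): row=2 col=3 char='m'
After 7 (gg): row=0 col=0 char='r'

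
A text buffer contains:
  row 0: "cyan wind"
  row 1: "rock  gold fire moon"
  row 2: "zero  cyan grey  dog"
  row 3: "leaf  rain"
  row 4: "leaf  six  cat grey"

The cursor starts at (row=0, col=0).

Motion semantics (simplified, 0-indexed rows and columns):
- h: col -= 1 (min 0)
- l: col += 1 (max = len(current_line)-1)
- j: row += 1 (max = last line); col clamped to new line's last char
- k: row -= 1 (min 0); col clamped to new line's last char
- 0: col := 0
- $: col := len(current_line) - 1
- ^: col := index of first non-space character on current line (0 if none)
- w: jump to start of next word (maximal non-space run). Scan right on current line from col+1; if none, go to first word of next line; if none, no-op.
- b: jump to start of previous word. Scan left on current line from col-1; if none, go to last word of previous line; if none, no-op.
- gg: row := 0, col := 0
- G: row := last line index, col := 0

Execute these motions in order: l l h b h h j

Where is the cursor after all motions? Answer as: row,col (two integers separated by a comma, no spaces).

Answer: 1,0

Derivation:
After 1 (l): row=0 col=1 char='y'
After 2 (l): row=0 col=2 char='a'
After 3 (h): row=0 col=1 char='y'
After 4 (b): row=0 col=0 char='c'
After 5 (h): row=0 col=0 char='c'
After 6 (h): row=0 col=0 char='c'
After 7 (j): row=1 col=0 char='r'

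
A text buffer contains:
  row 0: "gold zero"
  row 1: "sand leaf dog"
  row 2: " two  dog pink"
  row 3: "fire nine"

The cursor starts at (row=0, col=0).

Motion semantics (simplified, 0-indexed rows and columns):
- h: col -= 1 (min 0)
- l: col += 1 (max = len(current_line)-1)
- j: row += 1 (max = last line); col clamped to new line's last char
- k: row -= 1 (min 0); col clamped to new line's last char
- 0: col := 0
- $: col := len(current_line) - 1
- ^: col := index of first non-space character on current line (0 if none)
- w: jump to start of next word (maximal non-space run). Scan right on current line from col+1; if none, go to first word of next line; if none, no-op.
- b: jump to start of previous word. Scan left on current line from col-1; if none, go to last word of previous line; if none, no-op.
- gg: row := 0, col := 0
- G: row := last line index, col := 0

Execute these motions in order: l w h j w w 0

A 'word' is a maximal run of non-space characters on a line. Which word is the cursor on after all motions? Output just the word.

After 1 (l): row=0 col=1 char='o'
After 2 (w): row=0 col=5 char='z'
After 3 (h): row=0 col=4 char='_'
After 4 (j): row=1 col=4 char='_'
After 5 (w): row=1 col=5 char='l'
After 6 (w): row=1 col=10 char='d'
After 7 (0): row=1 col=0 char='s'

Answer: sand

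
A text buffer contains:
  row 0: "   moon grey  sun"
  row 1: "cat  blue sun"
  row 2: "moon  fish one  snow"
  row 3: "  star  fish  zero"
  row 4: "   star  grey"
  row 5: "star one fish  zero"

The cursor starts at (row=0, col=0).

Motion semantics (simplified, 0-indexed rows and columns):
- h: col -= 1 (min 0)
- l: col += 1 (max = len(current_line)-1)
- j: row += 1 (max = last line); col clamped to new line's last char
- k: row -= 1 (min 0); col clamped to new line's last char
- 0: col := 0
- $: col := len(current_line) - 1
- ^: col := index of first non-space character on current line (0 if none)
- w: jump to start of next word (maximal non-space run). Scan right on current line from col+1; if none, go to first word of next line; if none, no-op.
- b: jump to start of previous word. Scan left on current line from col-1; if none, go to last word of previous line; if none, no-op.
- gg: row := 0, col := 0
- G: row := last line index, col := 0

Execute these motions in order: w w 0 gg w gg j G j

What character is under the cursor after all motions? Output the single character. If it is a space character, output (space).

After 1 (w): row=0 col=3 char='m'
After 2 (w): row=0 col=8 char='g'
After 3 (0): row=0 col=0 char='_'
After 4 (gg): row=0 col=0 char='_'
After 5 (w): row=0 col=3 char='m'
After 6 (gg): row=0 col=0 char='_'
After 7 (j): row=1 col=0 char='c'
After 8 (G): row=5 col=0 char='s'
After 9 (j): row=5 col=0 char='s'

Answer: s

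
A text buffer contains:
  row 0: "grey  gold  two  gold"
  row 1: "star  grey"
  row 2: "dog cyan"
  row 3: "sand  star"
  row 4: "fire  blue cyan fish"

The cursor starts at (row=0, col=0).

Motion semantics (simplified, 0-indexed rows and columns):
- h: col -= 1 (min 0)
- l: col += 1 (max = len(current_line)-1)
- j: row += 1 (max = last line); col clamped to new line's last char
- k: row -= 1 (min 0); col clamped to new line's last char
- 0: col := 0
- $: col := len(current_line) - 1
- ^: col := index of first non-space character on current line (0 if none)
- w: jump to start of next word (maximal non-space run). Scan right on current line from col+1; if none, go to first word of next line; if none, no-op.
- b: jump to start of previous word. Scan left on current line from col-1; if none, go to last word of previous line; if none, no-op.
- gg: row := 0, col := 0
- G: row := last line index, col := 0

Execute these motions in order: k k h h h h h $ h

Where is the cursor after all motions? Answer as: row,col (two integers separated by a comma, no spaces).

After 1 (k): row=0 col=0 char='g'
After 2 (k): row=0 col=0 char='g'
After 3 (h): row=0 col=0 char='g'
After 4 (h): row=0 col=0 char='g'
After 5 (h): row=0 col=0 char='g'
After 6 (h): row=0 col=0 char='g'
After 7 (h): row=0 col=0 char='g'
After 8 ($): row=0 col=20 char='d'
After 9 (h): row=0 col=19 char='l'

Answer: 0,19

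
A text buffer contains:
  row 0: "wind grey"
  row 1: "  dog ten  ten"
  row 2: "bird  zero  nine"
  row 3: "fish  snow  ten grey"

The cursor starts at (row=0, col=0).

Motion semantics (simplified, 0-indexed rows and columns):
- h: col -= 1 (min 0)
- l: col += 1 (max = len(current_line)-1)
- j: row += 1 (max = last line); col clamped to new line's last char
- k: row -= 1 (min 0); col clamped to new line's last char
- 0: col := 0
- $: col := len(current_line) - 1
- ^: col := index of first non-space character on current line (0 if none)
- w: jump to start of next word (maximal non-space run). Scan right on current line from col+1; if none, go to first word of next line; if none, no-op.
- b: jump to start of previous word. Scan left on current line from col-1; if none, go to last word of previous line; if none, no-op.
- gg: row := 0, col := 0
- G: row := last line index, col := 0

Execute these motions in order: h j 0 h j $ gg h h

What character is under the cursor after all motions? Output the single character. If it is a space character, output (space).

Answer: w

Derivation:
After 1 (h): row=0 col=0 char='w'
After 2 (j): row=1 col=0 char='_'
After 3 (0): row=1 col=0 char='_'
After 4 (h): row=1 col=0 char='_'
After 5 (j): row=2 col=0 char='b'
After 6 ($): row=2 col=15 char='e'
After 7 (gg): row=0 col=0 char='w'
After 8 (h): row=0 col=0 char='w'
After 9 (h): row=0 col=0 char='w'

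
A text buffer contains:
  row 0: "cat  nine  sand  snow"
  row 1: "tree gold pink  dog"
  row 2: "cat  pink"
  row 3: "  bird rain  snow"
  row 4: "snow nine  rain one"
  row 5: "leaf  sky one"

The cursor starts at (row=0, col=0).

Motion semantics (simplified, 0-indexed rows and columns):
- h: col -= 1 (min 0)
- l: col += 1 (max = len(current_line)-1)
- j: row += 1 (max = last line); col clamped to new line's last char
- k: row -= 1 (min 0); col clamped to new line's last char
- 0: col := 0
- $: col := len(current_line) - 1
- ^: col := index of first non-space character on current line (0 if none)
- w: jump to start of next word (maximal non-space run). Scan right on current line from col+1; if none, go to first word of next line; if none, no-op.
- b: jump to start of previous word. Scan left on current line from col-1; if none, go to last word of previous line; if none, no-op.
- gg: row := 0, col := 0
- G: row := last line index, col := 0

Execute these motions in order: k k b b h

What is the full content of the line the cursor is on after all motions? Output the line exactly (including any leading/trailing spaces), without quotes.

Answer: cat  nine  sand  snow

Derivation:
After 1 (k): row=0 col=0 char='c'
After 2 (k): row=0 col=0 char='c'
After 3 (b): row=0 col=0 char='c'
After 4 (b): row=0 col=0 char='c'
After 5 (h): row=0 col=0 char='c'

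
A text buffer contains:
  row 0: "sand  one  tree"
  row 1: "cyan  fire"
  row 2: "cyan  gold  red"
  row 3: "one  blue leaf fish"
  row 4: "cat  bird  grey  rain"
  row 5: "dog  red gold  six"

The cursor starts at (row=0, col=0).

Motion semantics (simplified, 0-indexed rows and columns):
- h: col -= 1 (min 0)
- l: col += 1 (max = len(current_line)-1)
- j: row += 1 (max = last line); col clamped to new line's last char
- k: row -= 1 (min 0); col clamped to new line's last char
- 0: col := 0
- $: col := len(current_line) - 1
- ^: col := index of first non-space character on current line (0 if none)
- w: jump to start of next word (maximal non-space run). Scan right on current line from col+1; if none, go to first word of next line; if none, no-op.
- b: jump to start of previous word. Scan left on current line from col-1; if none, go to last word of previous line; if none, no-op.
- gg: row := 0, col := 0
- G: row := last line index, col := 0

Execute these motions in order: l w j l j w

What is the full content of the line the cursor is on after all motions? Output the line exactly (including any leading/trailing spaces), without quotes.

After 1 (l): row=0 col=1 char='a'
After 2 (w): row=0 col=6 char='o'
After 3 (j): row=1 col=6 char='f'
After 4 (l): row=1 col=7 char='i'
After 5 (j): row=2 col=7 char='o'
After 6 (w): row=2 col=12 char='r'

Answer: cyan  gold  red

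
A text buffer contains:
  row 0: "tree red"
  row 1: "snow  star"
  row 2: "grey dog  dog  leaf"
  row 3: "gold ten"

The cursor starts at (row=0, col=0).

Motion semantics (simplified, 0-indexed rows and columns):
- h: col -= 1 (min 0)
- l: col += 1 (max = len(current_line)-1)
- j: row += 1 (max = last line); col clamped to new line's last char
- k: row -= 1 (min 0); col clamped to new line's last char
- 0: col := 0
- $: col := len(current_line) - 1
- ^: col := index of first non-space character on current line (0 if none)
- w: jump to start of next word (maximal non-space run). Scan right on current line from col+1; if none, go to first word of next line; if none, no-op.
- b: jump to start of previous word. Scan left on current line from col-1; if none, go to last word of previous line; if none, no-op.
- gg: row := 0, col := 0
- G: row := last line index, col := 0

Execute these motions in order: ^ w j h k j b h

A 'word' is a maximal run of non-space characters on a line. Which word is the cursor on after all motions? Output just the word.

After 1 (^): row=0 col=0 char='t'
After 2 (w): row=0 col=5 char='r'
After 3 (j): row=1 col=5 char='_'
After 4 (h): row=1 col=4 char='_'
After 5 (k): row=0 col=4 char='_'
After 6 (j): row=1 col=4 char='_'
After 7 (b): row=1 col=0 char='s'
After 8 (h): row=1 col=0 char='s'

Answer: snow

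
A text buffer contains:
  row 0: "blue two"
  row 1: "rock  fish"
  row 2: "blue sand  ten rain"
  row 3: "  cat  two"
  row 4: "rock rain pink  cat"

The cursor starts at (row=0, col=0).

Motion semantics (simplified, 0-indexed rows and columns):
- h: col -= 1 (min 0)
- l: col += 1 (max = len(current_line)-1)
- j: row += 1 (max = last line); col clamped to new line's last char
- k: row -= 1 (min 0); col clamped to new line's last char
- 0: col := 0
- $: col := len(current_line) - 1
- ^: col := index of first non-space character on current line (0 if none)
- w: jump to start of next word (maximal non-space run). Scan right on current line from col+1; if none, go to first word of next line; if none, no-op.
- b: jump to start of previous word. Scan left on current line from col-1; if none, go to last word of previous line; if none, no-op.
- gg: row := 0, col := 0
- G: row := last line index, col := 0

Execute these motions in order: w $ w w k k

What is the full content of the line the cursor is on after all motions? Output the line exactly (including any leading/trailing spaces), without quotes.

After 1 (w): row=0 col=5 char='t'
After 2 ($): row=0 col=7 char='o'
After 3 (w): row=1 col=0 char='r'
After 4 (w): row=1 col=6 char='f'
After 5 (k): row=0 col=6 char='w'
After 6 (k): row=0 col=6 char='w'

Answer: blue two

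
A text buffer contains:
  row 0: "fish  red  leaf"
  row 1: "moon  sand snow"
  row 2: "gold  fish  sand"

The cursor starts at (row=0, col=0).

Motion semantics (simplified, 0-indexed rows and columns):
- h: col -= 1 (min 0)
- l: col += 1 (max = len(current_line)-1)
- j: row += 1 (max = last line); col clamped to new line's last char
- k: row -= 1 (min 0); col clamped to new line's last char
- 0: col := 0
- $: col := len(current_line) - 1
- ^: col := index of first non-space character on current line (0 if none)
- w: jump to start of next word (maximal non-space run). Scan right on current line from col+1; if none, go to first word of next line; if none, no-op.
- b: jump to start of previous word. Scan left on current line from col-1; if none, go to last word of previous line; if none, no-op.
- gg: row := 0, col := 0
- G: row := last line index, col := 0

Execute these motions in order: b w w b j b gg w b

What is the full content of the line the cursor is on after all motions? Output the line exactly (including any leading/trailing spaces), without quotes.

Answer: fish  red  leaf

Derivation:
After 1 (b): row=0 col=0 char='f'
After 2 (w): row=0 col=6 char='r'
After 3 (w): row=0 col=11 char='l'
After 4 (b): row=0 col=6 char='r'
After 5 (j): row=1 col=6 char='s'
After 6 (b): row=1 col=0 char='m'
After 7 (gg): row=0 col=0 char='f'
After 8 (w): row=0 col=6 char='r'
After 9 (b): row=0 col=0 char='f'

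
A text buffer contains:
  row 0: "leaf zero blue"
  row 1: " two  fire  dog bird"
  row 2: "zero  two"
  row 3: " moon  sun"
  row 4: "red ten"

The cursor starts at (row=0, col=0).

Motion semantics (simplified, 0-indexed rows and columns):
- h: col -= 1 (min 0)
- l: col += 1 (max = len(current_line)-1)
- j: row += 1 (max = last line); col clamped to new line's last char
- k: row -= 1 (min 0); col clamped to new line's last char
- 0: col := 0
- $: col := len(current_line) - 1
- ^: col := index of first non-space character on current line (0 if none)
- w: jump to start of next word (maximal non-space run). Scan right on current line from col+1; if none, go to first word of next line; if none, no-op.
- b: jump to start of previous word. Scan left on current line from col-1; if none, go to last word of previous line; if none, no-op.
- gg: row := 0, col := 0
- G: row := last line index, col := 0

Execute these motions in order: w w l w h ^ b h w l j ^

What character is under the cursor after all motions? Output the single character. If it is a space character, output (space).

Answer: t

Derivation:
After 1 (w): row=0 col=5 char='z'
After 2 (w): row=0 col=10 char='b'
After 3 (l): row=0 col=11 char='l'
After 4 (w): row=1 col=1 char='t'
After 5 (h): row=1 col=0 char='_'
After 6 (^): row=1 col=1 char='t'
After 7 (b): row=0 col=10 char='b'
After 8 (h): row=0 col=9 char='_'
After 9 (w): row=0 col=10 char='b'
After 10 (l): row=0 col=11 char='l'
After 11 (j): row=1 col=11 char='_'
After 12 (^): row=1 col=1 char='t'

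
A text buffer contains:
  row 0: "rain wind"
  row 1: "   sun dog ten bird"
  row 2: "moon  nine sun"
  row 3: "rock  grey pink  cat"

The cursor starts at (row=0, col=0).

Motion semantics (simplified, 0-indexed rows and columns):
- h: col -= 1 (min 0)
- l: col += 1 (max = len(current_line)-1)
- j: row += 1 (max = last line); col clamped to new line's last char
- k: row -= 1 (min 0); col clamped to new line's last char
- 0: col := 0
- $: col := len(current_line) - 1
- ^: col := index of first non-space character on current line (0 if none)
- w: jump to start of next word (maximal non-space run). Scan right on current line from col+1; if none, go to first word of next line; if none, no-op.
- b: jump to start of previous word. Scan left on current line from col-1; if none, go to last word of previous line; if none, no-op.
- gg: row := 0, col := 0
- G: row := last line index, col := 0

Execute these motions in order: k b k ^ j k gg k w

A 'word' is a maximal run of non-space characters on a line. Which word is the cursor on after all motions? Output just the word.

After 1 (k): row=0 col=0 char='r'
After 2 (b): row=0 col=0 char='r'
After 3 (k): row=0 col=0 char='r'
After 4 (^): row=0 col=0 char='r'
After 5 (j): row=1 col=0 char='_'
After 6 (k): row=0 col=0 char='r'
After 7 (gg): row=0 col=0 char='r'
After 8 (k): row=0 col=0 char='r'
After 9 (w): row=0 col=5 char='w'

Answer: wind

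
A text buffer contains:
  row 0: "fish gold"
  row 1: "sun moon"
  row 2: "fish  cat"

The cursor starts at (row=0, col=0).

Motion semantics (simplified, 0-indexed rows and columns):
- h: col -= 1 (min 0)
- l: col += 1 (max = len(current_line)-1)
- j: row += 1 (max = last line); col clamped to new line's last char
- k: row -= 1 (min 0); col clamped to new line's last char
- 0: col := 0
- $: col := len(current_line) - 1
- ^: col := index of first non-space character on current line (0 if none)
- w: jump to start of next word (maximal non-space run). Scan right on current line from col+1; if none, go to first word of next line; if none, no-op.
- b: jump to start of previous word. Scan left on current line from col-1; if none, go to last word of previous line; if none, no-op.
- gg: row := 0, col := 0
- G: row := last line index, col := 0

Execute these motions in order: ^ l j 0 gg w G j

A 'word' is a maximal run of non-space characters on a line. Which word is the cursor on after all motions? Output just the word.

Answer: fish

Derivation:
After 1 (^): row=0 col=0 char='f'
After 2 (l): row=0 col=1 char='i'
After 3 (j): row=1 col=1 char='u'
After 4 (0): row=1 col=0 char='s'
After 5 (gg): row=0 col=0 char='f'
After 6 (w): row=0 col=5 char='g'
After 7 (G): row=2 col=0 char='f'
After 8 (j): row=2 col=0 char='f'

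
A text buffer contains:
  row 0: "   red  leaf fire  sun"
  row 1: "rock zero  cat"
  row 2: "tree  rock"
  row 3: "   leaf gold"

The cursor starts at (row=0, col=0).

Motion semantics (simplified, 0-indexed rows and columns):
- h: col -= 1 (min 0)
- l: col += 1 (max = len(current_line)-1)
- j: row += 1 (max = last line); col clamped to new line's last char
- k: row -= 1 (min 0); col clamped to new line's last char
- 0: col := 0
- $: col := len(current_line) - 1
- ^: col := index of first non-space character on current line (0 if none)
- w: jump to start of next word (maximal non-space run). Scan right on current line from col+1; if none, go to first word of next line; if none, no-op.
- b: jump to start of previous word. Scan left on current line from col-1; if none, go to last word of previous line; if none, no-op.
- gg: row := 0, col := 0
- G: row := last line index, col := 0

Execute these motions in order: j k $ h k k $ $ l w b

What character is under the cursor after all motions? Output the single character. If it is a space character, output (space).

After 1 (j): row=1 col=0 char='r'
After 2 (k): row=0 col=0 char='_'
After 3 ($): row=0 col=21 char='n'
After 4 (h): row=0 col=20 char='u'
After 5 (k): row=0 col=20 char='u'
After 6 (k): row=0 col=20 char='u'
After 7 ($): row=0 col=21 char='n'
After 8 ($): row=0 col=21 char='n'
After 9 (l): row=0 col=21 char='n'
After 10 (w): row=1 col=0 char='r'
After 11 (b): row=0 col=19 char='s'

Answer: s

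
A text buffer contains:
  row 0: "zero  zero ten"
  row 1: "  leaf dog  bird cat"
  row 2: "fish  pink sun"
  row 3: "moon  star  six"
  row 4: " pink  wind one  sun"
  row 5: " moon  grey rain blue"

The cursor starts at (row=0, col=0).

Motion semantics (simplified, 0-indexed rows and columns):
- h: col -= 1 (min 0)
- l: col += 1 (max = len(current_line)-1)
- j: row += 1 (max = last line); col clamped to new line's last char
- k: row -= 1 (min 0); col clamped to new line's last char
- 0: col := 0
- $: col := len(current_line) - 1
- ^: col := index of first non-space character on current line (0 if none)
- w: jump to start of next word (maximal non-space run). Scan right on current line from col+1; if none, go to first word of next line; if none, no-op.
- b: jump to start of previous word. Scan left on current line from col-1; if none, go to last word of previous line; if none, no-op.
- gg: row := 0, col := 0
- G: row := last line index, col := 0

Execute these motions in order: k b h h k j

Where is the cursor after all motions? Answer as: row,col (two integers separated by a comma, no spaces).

Answer: 1,0

Derivation:
After 1 (k): row=0 col=0 char='z'
After 2 (b): row=0 col=0 char='z'
After 3 (h): row=0 col=0 char='z'
After 4 (h): row=0 col=0 char='z'
After 5 (k): row=0 col=0 char='z'
After 6 (j): row=1 col=0 char='_'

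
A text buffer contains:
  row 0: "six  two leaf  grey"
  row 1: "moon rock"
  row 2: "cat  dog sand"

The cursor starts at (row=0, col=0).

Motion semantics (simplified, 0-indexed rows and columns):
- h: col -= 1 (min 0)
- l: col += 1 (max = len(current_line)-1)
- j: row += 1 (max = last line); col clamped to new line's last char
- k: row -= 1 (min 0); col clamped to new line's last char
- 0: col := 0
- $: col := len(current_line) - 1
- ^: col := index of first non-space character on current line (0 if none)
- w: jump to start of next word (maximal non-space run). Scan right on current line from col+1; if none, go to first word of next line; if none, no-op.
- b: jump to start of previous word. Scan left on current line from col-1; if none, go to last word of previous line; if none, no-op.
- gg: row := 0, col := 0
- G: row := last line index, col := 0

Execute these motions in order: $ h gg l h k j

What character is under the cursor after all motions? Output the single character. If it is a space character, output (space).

Answer: m

Derivation:
After 1 ($): row=0 col=18 char='y'
After 2 (h): row=0 col=17 char='e'
After 3 (gg): row=0 col=0 char='s'
After 4 (l): row=0 col=1 char='i'
After 5 (h): row=0 col=0 char='s'
After 6 (k): row=0 col=0 char='s'
After 7 (j): row=1 col=0 char='m'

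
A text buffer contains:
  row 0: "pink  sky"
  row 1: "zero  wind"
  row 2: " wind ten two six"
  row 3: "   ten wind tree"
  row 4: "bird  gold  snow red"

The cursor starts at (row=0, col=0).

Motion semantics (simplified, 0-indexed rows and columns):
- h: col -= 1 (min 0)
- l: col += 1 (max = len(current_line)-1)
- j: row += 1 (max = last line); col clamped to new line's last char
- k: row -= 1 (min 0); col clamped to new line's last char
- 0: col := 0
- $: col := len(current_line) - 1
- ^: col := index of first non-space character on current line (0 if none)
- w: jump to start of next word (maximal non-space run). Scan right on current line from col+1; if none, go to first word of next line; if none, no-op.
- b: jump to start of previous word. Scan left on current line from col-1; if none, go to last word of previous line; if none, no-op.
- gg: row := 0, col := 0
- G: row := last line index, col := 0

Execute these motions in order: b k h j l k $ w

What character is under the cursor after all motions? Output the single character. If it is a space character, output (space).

After 1 (b): row=0 col=0 char='p'
After 2 (k): row=0 col=0 char='p'
After 3 (h): row=0 col=0 char='p'
After 4 (j): row=1 col=0 char='z'
After 5 (l): row=1 col=1 char='e'
After 6 (k): row=0 col=1 char='i'
After 7 ($): row=0 col=8 char='y'
After 8 (w): row=1 col=0 char='z'

Answer: z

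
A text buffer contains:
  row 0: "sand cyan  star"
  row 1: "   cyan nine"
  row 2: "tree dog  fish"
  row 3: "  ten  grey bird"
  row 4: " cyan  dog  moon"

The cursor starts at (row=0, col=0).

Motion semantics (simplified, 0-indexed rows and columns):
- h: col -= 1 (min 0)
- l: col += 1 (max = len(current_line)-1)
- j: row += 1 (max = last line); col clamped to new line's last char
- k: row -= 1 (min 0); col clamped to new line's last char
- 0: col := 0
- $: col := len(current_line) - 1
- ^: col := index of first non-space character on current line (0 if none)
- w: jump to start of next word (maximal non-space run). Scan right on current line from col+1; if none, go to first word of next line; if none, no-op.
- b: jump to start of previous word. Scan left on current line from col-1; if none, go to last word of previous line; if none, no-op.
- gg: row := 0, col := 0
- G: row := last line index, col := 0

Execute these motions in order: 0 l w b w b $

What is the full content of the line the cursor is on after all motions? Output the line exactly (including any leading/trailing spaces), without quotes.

After 1 (0): row=0 col=0 char='s'
After 2 (l): row=0 col=1 char='a'
After 3 (w): row=0 col=5 char='c'
After 4 (b): row=0 col=0 char='s'
After 5 (w): row=0 col=5 char='c'
After 6 (b): row=0 col=0 char='s'
After 7 ($): row=0 col=14 char='r'

Answer: sand cyan  star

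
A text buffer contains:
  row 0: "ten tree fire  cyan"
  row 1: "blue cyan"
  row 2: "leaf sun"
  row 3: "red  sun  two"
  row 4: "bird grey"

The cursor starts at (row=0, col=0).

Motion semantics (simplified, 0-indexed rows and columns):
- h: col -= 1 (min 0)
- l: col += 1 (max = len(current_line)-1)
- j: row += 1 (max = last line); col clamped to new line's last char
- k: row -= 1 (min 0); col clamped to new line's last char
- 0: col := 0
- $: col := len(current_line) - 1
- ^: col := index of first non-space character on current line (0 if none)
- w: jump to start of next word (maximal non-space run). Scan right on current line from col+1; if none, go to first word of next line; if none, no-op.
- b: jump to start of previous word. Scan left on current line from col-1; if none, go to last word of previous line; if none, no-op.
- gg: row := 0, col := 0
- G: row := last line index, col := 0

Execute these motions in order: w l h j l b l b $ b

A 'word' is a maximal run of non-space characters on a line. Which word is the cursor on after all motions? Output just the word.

Answer: cyan

Derivation:
After 1 (w): row=0 col=4 char='t'
After 2 (l): row=0 col=5 char='r'
After 3 (h): row=0 col=4 char='t'
After 4 (j): row=1 col=4 char='_'
After 5 (l): row=1 col=5 char='c'
After 6 (b): row=1 col=0 char='b'
After 7 (l): row=1 col=1 char='l'
After 8 (b): row=1 col=0 char='b'
After 9 ($): row=1 col=8 char='n'
After 10 (b): row=1 col=5 char='c'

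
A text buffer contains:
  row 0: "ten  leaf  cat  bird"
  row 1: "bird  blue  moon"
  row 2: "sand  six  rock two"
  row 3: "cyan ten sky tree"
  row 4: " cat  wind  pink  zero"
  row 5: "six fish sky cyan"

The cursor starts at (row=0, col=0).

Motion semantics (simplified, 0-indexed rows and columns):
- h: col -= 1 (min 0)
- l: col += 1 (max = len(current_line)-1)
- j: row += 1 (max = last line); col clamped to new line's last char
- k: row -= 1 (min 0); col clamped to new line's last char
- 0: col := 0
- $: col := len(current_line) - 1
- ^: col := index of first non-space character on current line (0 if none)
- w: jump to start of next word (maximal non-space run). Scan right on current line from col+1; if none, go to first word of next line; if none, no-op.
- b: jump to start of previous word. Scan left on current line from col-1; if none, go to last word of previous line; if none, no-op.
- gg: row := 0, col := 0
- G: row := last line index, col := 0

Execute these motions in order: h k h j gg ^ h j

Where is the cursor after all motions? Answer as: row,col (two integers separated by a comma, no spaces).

After 1 (h): row=0 col=0 char='t'
After 2 (k): row=0 col=0 char='t'
After 3 (h): row=0 col=0 char='t'
After 4 (j): row=1 col=0 char='b'
After 5 (gg): row=0 col=0 char='t'
After 6 (^): row=0 col=0 char='t'
After 7 (h): row=0 col=0 char='t'
After 8 (j): row=1 col=0 char='b'

Answer: 1,0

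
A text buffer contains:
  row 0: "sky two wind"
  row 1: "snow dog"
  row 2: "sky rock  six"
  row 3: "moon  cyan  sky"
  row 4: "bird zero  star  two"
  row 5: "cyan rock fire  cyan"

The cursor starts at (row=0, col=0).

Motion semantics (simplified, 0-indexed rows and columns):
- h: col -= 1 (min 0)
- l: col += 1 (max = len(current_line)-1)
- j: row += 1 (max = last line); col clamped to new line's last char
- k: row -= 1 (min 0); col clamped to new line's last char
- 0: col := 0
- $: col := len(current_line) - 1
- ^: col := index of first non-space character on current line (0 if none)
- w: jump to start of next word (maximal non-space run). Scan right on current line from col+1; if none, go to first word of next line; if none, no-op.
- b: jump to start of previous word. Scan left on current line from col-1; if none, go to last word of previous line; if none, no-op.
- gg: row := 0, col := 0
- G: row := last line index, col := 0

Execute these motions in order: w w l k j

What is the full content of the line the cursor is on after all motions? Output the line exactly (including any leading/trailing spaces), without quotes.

After 1 (w): row=0 col=4 char='t'
After 2 (w): row=0 col=8 char='w'
After 3 (l): row=0 col=9 char='i'
After 4 (k): row=0 col=9 char='i'
After 5 (j): row=1 col=7 char='g'

Answer: snow dog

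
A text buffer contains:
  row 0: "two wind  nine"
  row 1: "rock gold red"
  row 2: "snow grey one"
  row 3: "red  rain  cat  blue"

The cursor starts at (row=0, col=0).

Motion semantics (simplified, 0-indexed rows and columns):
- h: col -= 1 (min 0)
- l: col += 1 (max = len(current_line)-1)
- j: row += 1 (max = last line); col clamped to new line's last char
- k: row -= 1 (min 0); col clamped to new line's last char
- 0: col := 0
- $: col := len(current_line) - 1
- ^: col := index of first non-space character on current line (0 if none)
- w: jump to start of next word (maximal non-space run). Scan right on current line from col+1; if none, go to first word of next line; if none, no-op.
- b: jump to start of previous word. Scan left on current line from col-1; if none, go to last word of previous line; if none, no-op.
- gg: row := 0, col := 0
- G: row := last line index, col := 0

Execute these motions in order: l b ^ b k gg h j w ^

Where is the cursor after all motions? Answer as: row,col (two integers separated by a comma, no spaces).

After 1 (l): row=0 col=1 char='w'
After 2 (b): row=0 col=0 char='t'
After 3 (^): row=0 col=0 char='t'
After 4 (b): row=0 col=0 char='t'
After 5 (k): row=0 col=0 char='t'
After 6 (gg): row=0 col=0 char='t'
After 7 (h): row=0 col=0 char='t'
After 8 (j): row=1 col=0 char='r'
After 9 (w): row=1 col=5 char='g'
After 10 (^): row=1 col=0 char='r'

Answer: 1,0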